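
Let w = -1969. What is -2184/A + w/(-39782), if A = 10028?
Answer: -16784689/99733474 ≈ -0.16830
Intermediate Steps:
-2184/A + w/(-39782) = -2184/10028 - 1969/(-39782) = -2184*1/10028 - 1969*(-1/39782) = -546/2507 + 1969/39782 = -16784689/99733474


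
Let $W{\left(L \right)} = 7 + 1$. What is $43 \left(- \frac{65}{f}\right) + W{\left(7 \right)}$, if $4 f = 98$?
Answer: $- \frac{5198}{49} \approx -106.08$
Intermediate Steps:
$f = \frac{49}{2}$ ($f = \frac{1}{4} \cdot 98 = \frac{49}{2} \approx 24.5$)
$W{\left(L \right)} = 8$
$43 \left(- \frac{65}{f}\right) + W{\left(7 \right)} = 43 \left(- \frac{65}{\frac{49}{2}}\right) + 8 = 43 \left(\left(-65\right) \frac{2}{49}\right) + 8 = 43 \left(- \frac{130}{49}\right) + 8 = - \frac{5590}{49} + 8 = - \frac{5198}{49}$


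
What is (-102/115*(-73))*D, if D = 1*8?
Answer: 59568/115 ≈ 517.98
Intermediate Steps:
D = 8
(-102/115*(-73))*D = (-102/115*(-73))*8 = (-102*1/115*(-73))*8 = -102/115*(-73)*8 = (7446/115)*8 = 59568/115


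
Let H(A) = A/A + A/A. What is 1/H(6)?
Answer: 1/2 ≈ 0.50000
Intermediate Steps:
H(A) = 2 (H(A) = 1 + 1 = 2)
1/H(6) = 1/2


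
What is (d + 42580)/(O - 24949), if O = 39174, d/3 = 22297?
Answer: 109471/14225 ≈ 7.6957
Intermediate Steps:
d = 66891 (d = 3*22297 = 66891)
(d + 42580)/(O - 24949) = (66891 + 42580)/(39174 - 24949) = 109471/14225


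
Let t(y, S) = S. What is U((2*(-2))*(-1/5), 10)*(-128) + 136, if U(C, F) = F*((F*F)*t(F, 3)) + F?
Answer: -385144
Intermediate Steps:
U(C, F) = F + 3*F**3 (U(C, F) = F*((F*F)*3) + F = F*(F**2*3) + F = F*(3*F**2) + F = 3*F**3 + F = F + 3*F**3)
U((2*(-2))*(-1/5), 10)*(-128) + 136 = (10 + 3*10**3)*(-128) + 136 = (10 + 3*1000)*(-128) + 136 = (10 + 3000)*(-128) + 136 = 3010*(-128) + 136 = -385280 + 136 = -385144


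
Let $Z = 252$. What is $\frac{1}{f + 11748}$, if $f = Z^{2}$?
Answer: $\frac{1}{75252} \approx 1.3289 \cdot 10^{-5}$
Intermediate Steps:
$f = 63504$ ($f = 252^{2} = 63504$)
$\frac{1}{f + 11748} = \frac{1}{63504 + 11748} = \frac{1}{75252}$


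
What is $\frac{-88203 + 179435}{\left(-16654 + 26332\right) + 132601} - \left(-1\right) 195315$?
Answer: $\frac{27789314117}{142279} \approx 1.9532 \cdot 10^{5}$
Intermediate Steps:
$\frac{-88203 + 179435}{\left(-16654 + 26332\right) + 132601} - \left(-1\right) 195315 = \frac{91232}{9678 + 132601} - -195315 = \frac{91232}{142279} + 195315 = \frac{27789314117}{142279}$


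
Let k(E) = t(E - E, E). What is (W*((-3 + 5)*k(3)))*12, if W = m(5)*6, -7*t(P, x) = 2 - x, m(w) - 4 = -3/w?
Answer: 2448/35 ≈ 69.943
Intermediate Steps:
m(w) = 4 - 3/w
t(P, x) = -2/7 + x/7 (t(P, x) = -(2 - x)/7 = -2/7 + x/7)
k(E) = -2/7 + E/7
W = 102/5 (W = (4 - 3/5)*6 = (17/5)*6 = 102/5 ≈ 20.400)
(W*((-3 + 5)*k(3)))*12 = (102*((-3 + 5)*(-2/7 + (1/7)*3))/5)*12 = (102*(2*(-2/7 + 3/7))/5)*12 = (102*(2*(1/7))/5)*12 = ((102/5)*(2/7))*12 = (204/35)*12 = 2448/35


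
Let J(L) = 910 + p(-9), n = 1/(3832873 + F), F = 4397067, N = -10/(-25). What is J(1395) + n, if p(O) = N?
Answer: 7492537377/8229940 ≈ 910.40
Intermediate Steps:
N = ⅖ (N = -10*(-1/25) = ⅖ ≈ 0.40000)
p(O) = ⅖
n = 1/8229940 (n = 1/(3832873 + 4397067) = 1/8229940 ≈ 1.2151e-7)
J(L) = 4552/5 (J(L) = 910 + ⅖ = 4552/5)
J(1395) + n = 4552/5 + 1/8229940 = 7492537377/8229940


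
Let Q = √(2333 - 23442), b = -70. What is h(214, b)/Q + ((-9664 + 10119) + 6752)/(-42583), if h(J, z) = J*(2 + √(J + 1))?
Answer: -7207/42583 - 214*I*√21109*(2 + √215)/21109 ≈ -0.16925 - 24.543*I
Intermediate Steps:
Q = I*√21109 (Q = √(-21109) = I*√21109 ≈ 145.29*I)
h(J, z) = J*(2 + √(1 + J))
h(214, b)/Q + ((-9664 + 10119) + 6752)/(-42583) = (214*(2 + √(1 + 214)))/((I*√21109)) + ((-9664 + 10119) + 6752)/(-42583) = (214*(2 + √215))*(-I*√21109/21109) + (455 + 6752)*(-1/42583) = (428 + 214*√215)*(-I*√21109/21109) + 7207*(-1/42583) = -I*√21109*(428 + 214*√215)/21109 - 7207/42583 = -7207/42583 - I*√21109*(428 + 214*√215)/21109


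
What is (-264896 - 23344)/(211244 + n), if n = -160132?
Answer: -36030/6389 ≈ -5.6394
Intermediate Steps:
(-264896 - 23344)/(211244 + n) = (-264896 - 23344)/(211244 - 160132) = -288240/51112 = -288240*1/51112 = -36030/6389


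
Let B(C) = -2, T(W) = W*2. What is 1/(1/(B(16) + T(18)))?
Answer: 34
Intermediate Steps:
T(W) = 2*W
1/(1/(B(16) + T(18))) = 1/(1/(-2 + 2*18)) = 1/(1/(-2 + 36)) = 1/(1/34) = 34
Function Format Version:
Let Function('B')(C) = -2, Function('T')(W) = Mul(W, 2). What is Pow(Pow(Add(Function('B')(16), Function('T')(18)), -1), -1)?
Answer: 34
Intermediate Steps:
Function('T')(W) = Mul(2, W)
Pow(Pow(Add(Function('B')(16), Function('T')(18)), -1), -1) = Pow(Pow(Add(-2, Mul(2, 18)), -1), -1) = Pow(Pow(Add(-2, 36), -1), -1) = Pow(Pow(34, -1), -1) = Pow(Rational(1, 34), -1) = 34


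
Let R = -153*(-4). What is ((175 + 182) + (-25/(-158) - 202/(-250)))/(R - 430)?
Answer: 7069833/3594500 ≈ 1.9668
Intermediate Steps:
R = 612
((175 + 182) + (-25/(-158) - 202/(-250)))/(R - 430) = ((175 + 182) + (-25/(-158) - 202/(-250)))/(612 - 430) = (357 + (-25*(-1/158) - 202*(-1/250)))/182 = (357 + (25/158 + 101/125))*(1/182) = (357 + 19083/19750)*(1/182) = (7069833/19750)*(1/182) = 7069833/3594500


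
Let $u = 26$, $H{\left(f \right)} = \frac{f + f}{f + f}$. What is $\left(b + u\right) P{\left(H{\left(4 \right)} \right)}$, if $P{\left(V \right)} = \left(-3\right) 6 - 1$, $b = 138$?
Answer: $-3116$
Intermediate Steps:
$H{\left(f \right)} = 1$ ($H{\left(f \right)} = \frac{2 f}{2 f} = 2 f \frac{1}{2 f} = 1$)
$P{\left(V \right)} = -19$ ($P{\left(V \right)} = -18 - 1 = -19$)
$\left(b + u\right) P{\left(H{\left(4 \right)} \right)} = \left(138 + 26\right) \left(-19\right) = 164 \left(-19\right) = -3116$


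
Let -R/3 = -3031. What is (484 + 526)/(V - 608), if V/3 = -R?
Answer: -1010/27887 ≈ -0.036218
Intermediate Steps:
R = 9093 (R = -3*(-3031) = 9093)
V = -27279 (V = 3*(-1*9093) = 3*(-9093) = -27279)
(484 + 526)/(V - 608) = (484 + 526)/(-27279 - 608) = 1010/(-27887) = 1010*(-1/27887) = -1010/27887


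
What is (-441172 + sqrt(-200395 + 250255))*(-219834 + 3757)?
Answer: 95327122244 - 1296462*sqrt(1385) ≈ 9.5279e+10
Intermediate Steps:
(-441172 + sqrt(-200395 + 250255))*(-219834 + 3757) = (-441172 + sqrt(49860))*(-216077) = (-441172 + 6*sqrt(1385))*(-216077) = 95327122244 - 1296462*sqrt(1385)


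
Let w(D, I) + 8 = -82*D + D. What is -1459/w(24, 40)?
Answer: 1459/1952 ≈ 0.74744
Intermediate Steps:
w(D, I) = -8 - 81*D (w(D, I) = -8 + (-82*D + D) = -8 - 81*D)
-1459/w(24, 40) = -1459/(-8 - 81*24) = -1459/(-8 - 1944) = -1459/(-1952) = -1459*(-1/1952) = 1459/1952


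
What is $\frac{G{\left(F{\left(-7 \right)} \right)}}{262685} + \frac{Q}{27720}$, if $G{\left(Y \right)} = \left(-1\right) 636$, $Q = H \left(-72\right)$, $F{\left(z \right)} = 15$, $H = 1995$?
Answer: $- \frac{14980041}{2889535} \approx -5.1842$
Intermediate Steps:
$Q = -143640$ ($Q = 1995 \left(-72\right) = -143640$)
$G{\left(Y \right)} = -636$
$\frac{G{\left(F{\left(-7 \right)} \right)}}{262685} + \frac{Q}{27720} = - \frac{636}{262685} - \frac{143640}{27720} = \left(-636\right) \frac{1}{262685} - \frac{57}{11} = - \frac{636}{262685} - \frac{57}{11} = - \frac{14980041}{2889535}$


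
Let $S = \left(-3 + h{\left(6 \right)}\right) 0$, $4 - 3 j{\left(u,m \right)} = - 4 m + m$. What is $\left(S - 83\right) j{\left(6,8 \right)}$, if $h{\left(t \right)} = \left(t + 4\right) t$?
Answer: $- \frac{2324}{3} \approx -774.67$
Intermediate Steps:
$h{\left(t \right)} = t \left(4 + t\right)$ ($h{\left(t \right)} = \left(4 + t\right) t = t \left(4 + t\right)$)
$j{\left(u,m \right)} = \frac{4}{3} + m$ ($j{\left(u,m \right)} = \frac{4}{3} - \frac{- 4 m + m}{3} = \frac{4}{3} - \frac{\left(-3\right) m}{3} = \frac{4}{3} + m$)
$S = 0$ ($S = \left(-3 + 6 \left(4 + 6\right)\right) 0 = \left(-3 + 6 \cdot 10\right) 0 = \left(-3 + 60\right) 0 = 57 \cdot 0 = 0$)
$\left(S - 83\right) j{\left(6,8 \right)} = \left(0 - 83\right) \left(\frac{4}{3} + 8\right) = \left(-83\right) \frac{28}{3} = - \frac{2324}{3}$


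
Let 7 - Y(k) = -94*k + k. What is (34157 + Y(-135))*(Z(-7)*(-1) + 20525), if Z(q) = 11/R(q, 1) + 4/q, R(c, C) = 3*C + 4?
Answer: 443503116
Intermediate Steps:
Y(k) = 7 + 93*k (Y(k) = 7 - (-94*k + k) = 7 - (-93)*k = 7 + 93*k)
R(c, C) = 4 + 3*C
Z(q) = 11/7 + 4/q (Z(q) = 11/(4 + 3*1) + 4/q = 11/(4 + 3) + 4/q = 11/7 + 4/q)
(34157 + Y(-135))*(Z(-7)*(-1) + 20525) = (34157 + (7 + 93*(-135)))*((11/7 + 4/(-7))*(-1) + 20525) = (34157 + (7 - 12555))*((11/7 + 4*(-⅐))*(-1) + 20525) = (34157 - 12548)*((11/7 - 4/7)*(-1) + 20525) = 21609*(1*(-1) + 20525) = 21609*(-1 + 20525) = 21609*20524 = 443503116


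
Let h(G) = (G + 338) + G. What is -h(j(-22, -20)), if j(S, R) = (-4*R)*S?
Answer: 3182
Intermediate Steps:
j(S, R) = -4*R*S
h(G) = 338 + 2*G (h(G) = (338 + G) + G = 338 + 2*G)
-h(j(-22, -20)) = -(338 + 2*(-4*(-20)*(-22))) = -(338 + 2*(-1760)) = -(338 - 3520) = -1*(-3182) = 3182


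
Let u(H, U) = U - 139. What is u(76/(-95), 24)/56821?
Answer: -115/56821 ≈ -0.0020239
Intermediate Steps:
u(H, U) = -139 + U
u(76/(-95), 24)/56821 = (-139 + 24)/56821 = -115*1/56821 = -115/56821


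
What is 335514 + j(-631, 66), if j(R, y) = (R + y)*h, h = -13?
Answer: 342859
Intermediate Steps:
j(R, y) = -13*R - 13*y (j(R, y) = (R + y)*(-13) = -13*R - 13*y)
335514 + j(-631, 66) = 335514 + (-13*(-631) - 13*66) = 335514 + (8203 - 858) = 335514 + 7345 = 342859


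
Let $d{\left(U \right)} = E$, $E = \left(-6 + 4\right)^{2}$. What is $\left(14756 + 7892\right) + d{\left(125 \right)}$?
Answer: $22652$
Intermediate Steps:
$E = 4$ ($E = \left(-2\right)^{2} = 4$)
$d{\left(U \right)} = 4$
$\left(14756 + 7892\right) + d{\left(125 \right)} = \left(14756 + 7892\right) + 4 = 22648 + 4 = 22652$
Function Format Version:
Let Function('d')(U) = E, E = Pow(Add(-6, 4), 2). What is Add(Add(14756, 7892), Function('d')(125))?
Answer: 22652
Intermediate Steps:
E = 4 (E = Pow(-2, 2) = 4)
Function('d')(U) = 4
Add(Add(14756, 7892), Function('d')(125)) = Add(Add(14756, 7892), 4) = Add(22648, 4) = 22652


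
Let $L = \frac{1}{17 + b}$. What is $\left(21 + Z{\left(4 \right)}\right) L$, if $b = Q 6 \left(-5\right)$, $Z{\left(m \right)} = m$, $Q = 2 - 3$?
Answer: $\frac{25}{47} \approx 0.53191$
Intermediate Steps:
$Q = -1$ ($Q = 2 - 3 = -1$)
$b = 30$ ($b = \left(-1\right) 6 \left(-5\right) = \left(-6\right) \left(-5\right) = 30$)
$L = \frac{1}{47}$ ($L = \frac{1}{17 + 30} = \frac{1}{47} \approx 0.021277$)
$\left(21 + Z{\left(4 \right)}\right) L = \left(21 + 4\right) \frac{1}{47} = 25 \cdot \frac{1}{47} = \frac{25}{47}$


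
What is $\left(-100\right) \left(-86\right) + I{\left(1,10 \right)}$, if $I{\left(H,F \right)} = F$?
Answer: $8610$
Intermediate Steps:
$\left(-100\right) \left(-86\right) + I{\left(1,10 \right)} = \left(-100\right) \left(-86\right) + 10 = 8600 + 10 = 8610$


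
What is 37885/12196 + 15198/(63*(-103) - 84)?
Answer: 21221099/26721436 ≈ 0.79416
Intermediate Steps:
37885/12196 + 15198/(63*(-103) - 84) = 37885*(1/12196) + 15198/(-6489 - 84) = 37885/12196 + 15198/(-6573) = 37885/12196 + 15198*(-1/6573) = 37885/12196 - 5066/2191 = 21221099/26721436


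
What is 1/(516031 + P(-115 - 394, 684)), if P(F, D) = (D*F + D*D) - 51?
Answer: 1/635680 ≈ 1.5731e-6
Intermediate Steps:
P(F, D) = -51 + D² + D*F (P(F, D) = (D*F + D²) - 51 = (D² + D*F) - 51 = -51 + D² + D*F)
1/(516031 + P(-115 - 394, 684)) = 1/(516031 + (-51 + 684² + 684*(-115 - 394))) = 1/(516031 + (-51 + 467856 + 684*(-509))) = 1/(516031 + (-51 + 467856 - 348156)) = 1/(516031 + 119649) = 1/635680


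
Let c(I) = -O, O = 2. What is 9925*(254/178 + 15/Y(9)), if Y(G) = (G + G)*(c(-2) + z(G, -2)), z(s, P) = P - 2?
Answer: 40960475/3204 ≈ 12784.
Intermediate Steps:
z(s, P) = -2 + P
c(I) = -2 (c(I) = -1*2 = -2)
Y(G) = -12*G (Y(G) = (G + G)*(-2 + (-2 - 2)) = (2*G)*(-2 - 4) = (2*G)*(-6) = -12*G)
9925*(254/178 + 15/Y(9)) = 9925*(254/178 + 15/((-12*9))) = 9925*(254*(1/178) + 15/(-108)) = 9925*(127/89 + 15*(-1/108)) = 9925*(127/89 - 5/36) = 9925*(4127/3204) = 40960475/3204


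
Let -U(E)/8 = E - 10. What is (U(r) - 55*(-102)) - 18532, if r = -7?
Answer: -12786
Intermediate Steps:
U(E) = 80 - 8*E (U(E) = -8*(E - 10) = -8*(-10 + E) = 80 - 8*E)
(U(r) - 55*(-102)) - 18532 = ((80 - 8*(-7)) - 55*(-102)) - 18532 = ((80 + 56) + 5610) - 18532 = (136 + 5610) - 18532 = 5746 - 18532 = -12786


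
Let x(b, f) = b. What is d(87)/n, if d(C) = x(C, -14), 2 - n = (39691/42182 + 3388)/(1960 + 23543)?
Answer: 10399086278/223175865 ≈ 46.596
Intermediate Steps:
n = 669527595/358589182 (n = 2 - (39691/42182 + 3388)/(1960 + 23543) = 2 - (39691*(1/42182) + 3388)/25503 = 2 - (39691/42182 + 3388)/25503 = 2 - 142952307/(42182*25503) = 2 - 1*47650769/358589182 = 2 - 47650769/358589182 = 669527595/358589182 ≈ 1.8671)
d(C) = C
d(87)/n = 87/(669527595/358589182) = 87*(358589182/669527595) = 10399086278/223175865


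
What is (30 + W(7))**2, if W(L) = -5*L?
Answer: 25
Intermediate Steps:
(30 + W(7))**2 = (30 - 5*7)**2 = (30 - 35)**2 = (-5)**2 = 25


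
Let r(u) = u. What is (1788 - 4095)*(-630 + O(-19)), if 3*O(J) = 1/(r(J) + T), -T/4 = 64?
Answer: 399688519/275 ≈ 1.4534e+6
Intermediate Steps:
T = -256 (T = -4*64 = -256)
O(J) = 1/(3*(-256 + J)) (O(J) = 1/(3*(J - 256)) = 1/(3*(-256 + J)))
(1788 - 4095)*(-630 + O(-19)) = (1788 - 4095)*(-630 + 1/(3*(-256 - 19))) = -2307*(-630 + (⅓)/(-275)) = -2307*(-630 + (⅓)*(-1/275)) = -2307*(-630 - 1/825) = -2307*(-519751/825) = 399688519/275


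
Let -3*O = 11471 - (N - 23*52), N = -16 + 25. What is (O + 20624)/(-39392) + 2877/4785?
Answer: 17417227/94245360 ≈ 0.18481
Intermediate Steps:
N = 9
O = -12658/3 (O = -(11471 - (9 - 23*52))/3 = -(11471 - (9 - 1196))/3 = -(11471 - 1*(-1187))/3 = -(11471 + 1187)/3 = -⅓*12658 = -12658/3 ≈ -4219.3)
(O + 20624)/(-39392) + 2877/4785 = (-12658/3 + 20624)/(-39392) + 2877/4785 = (49214/3)*(-1/39392) + 2877*(1/4785) = -24607/59088 + 959/1595 = 17417227/94245360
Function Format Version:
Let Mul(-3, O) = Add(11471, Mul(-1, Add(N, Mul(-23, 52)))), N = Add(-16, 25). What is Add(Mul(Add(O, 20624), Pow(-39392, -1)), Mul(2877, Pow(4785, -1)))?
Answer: Rational(17417227, 94245360) ≈ 0.18481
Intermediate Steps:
N = 9
O = Rational(-12658, 3) (O = Mul(Rational(-1, 3), Add(11471, Mul(-1, Add(9, Mul(-23, 52))))) = Mul(Rational(-1, 3), Add(11471, Mul(-1, Add(9, -1196)))) = Mul(Rational(-1, 3), Add(11471, Mul(-1, -1187))) = Mul(Rational(-1, 3), Add(11471, 1187)) = Mul(Rational(-1, 3), 12658) = Rational(-12658, 3) ≈ -4219.3)
Add(Mul(Add(O, 20624), Pow(-39392, -1)), Mul(2877, Pow(4785, -1))) = Add(Mul(Add(Rational(-12658, 3), 20624), Pow(-39392, -1)), Mul(2877, Pow(4785, -1))) = Add(Mul(Rational(49214, 3), Rational(-1, 39392)), Mul(2877, Rational(1, 4785))) = Add(Rational(-24607, 59088), Rational(959, 1595)) = Rational(17417227, 94245360)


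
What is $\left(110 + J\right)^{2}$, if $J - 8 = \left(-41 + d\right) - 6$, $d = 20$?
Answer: $8281$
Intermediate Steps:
$J = -19$ ($J = 8 + \left(\left(-41 + 20\right) - 6\right) = 8 - 27 = -19$)
$\left(110 + J\right)^{2} = \left(110 - 19\right)^{2} = 91^{2} = 8281$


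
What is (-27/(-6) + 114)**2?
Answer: 56169/4 ≈ 14042.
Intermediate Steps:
(-27/(-6) + 114)**2 = (-27*(-1/6) + 114)**2 = (9/2 + 114)**2 = (237/2)**2 = 56169/4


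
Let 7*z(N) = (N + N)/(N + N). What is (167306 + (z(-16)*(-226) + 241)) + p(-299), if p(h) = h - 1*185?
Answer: 1169215/7 ≈ 1.6703e+5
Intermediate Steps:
p(h) = -185 + h (p(h) = h - 185 = -185 + h)
z(N) = ⅐ (z(N) = ((N + N)/(N + N))/7 = ((2*N)/((2*N)))/7 = ((2*N)*(1/(2*N)))/7 = (⅐)*1 = ⅐)
(167306 + (z(-16)*(-226) + 241)) + p(-299) = (167306 + ((⅐)*(-226) + 241)) + (-185 - 299) = (167306 + (-226/7 + 241)) - 484 = (167306 + 1461/7) - 484 = 1172603/7 - 484 = 1169215/7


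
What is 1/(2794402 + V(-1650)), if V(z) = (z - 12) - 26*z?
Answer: 1/2835640 ≈ 3.5265e-7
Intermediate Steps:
V(z) = -12 - 25*z (V(z) = (-12 + z) - 26*z = -12 - 25*z)
1/(2794402 + V(-1650)) = 1/(2794402 + (-12 - 25*(-1650))) = 1/(2794402 + (-12 + 41250)) = 1/(2794402 + 41238) = 1/2835640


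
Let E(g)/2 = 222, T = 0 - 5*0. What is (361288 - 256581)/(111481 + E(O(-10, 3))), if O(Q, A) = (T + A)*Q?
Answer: 104707/111925 ≈ 0.93551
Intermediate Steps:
T = 0 (T = 0 + 0 = 0)
O(Q, A) = A*Q (O(Q, A) = (0 + A)*Q = A*Q)
E(g) = 444 (E(g) = 2*222 = 444)
(361288 - 256581)/(111481 + E(O(-10, 3))) = (361288 - 256581)/(111481 + 444) = 104707/111925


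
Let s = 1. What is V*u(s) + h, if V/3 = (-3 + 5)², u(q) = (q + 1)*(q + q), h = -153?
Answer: -105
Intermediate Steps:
u(q) = 2*q*(1 + q) (u(q) = (1 + q)*(2*q) = 2*q*(1 + q))
V = 12 (V = 3*(-3 + 5)² = 3*2² = 3*4 = 12)
V*u(s) + h = 12*(2*1*(1 + 1)) - 153 = 12*(2*1*2) - 153 = 12*4 - 153 = 48 - 153 = -105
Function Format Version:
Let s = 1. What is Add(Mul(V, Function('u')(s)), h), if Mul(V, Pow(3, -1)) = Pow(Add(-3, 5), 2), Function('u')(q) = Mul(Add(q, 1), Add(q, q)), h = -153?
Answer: -105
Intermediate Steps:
Function('u')(q) = Mul(2, q, Add(1, q)) (Function('u')(q) = Mul(Add(1, q), Mul(2, q)) = Mul(2, q, Add(1, q)))
V = 12 (V = Mul(3, Pow(Add(-3, 5), 2)) = Mul(3, Pow(2, 2)) = Mul(3, 4) = 12)
Add(Mul(V, Function('u')(s)), h) = Add(Mul(12, Mul(2, 1, Add(1, 1))), -153) = Add(Mul(12, Mul(2, 1, 2)), -153) = Add(Mul(12, 4), -153) = Add(48, -153) = -105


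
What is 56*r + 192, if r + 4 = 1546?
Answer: 86544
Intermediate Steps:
r = 1542 (r = -4 + 1546 = 1542)
56*r + 192 = 56*1542 + 192 = 86352 + 192 = 86544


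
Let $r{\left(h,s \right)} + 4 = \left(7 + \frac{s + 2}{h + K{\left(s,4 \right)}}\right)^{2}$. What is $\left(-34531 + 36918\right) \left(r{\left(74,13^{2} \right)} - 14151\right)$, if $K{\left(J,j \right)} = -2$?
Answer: $- \frac{2149004165}{64} \approx -3.3578 \cdot 10^{7}$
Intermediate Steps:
$r{\left(h,s \right)} = -4 + \left(7 + \frac{2 + s}{-2 + h}\right)^{2}$ ($r{\left(h,s \right)} = -4 + \left(7 + \frac{s + 2}{h - 2}\right)^{2} = -4 + \left(7 + \frac{2 + s}{-2 + h}\right)^{2}$)
$\left(-34531 + 36918\right) \left(r{\left(74,13^{2} \right)} - 14151\right) = \left(-34531 + 36918\right) \left(\left(-4 + \frac{\left(-12 + 13^{2} + 7 \cdot 74\right)^{2}}{\left(-2 + 74\right)^{2}}\right) - 14151\right) = 2387 \left(\left(-4 + \frac{\left(-12 + 169 + 518\right)^{2}}{5184}\right) - 14151\right) = 2387 \left(\left(-4 + \frac{675^{2}}{5184}\right) - 14151\right) = 2387 \left(\left(-4 + \frac{1}{5184} \cdot 455625\right) - 14151\right) = 2387 \left(\left(-4 + \frac{5625}{64}\right) - 14151\right) = 2387 \left(\frac{5369}{64} - 14151\right) = 2387 \left(- \frac{900295}{64}\right) = - \frac{2149004165}{64}$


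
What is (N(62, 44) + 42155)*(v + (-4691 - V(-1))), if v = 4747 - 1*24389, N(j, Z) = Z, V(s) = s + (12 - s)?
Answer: -1027334655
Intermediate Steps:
V(s) = 12
v = -19642 (v = 4747 - 24389 = -19642)
(N(62, 44) + 42155)*(v + (-4691 - V(-1))) = (44 + 42155)*(-19642 + (-4691 - 1*12)) = 42199*(-19642 + (-4691 - 12)) = 42199*(-19642 - 4703) = 42199*(-24345) = -1027334655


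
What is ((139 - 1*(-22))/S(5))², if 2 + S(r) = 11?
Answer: 25921/81 ≈ 320.01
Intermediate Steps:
S(r) = 9 (S(r) = -2 + 11 = 9)
((139 - 1*(-22))/S(5))² = ((139 - 1*(-22))/9)² = ((139 + 22)*(⅑))² = (161*(⅑))² = (161/9)² = 25921/81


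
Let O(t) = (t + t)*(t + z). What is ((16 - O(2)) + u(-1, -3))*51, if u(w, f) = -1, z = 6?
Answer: -867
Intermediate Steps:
O(t) = 2*t*(6 + t) (O(t) = (t + t)*(t + 6) = (2*t)*(6 + t) = 2*t*(6 + t))
((16 - O(2)) + u(-1, -3))*51 = ((16 - 2*2*(6 + 2)) - 1)*51 = ((16 - 2*2*8) - 1)*51 = ((16 - 1*32) - 1)*51 = ((16 - 32) - 1)*51 = (-16 - 1)*51 = -17*51 = -867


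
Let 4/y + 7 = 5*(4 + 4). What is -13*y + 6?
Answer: 146/33 ≈ 4.4242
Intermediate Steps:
y = 4/33 (y = 4/(-7 + 5*(4 + 4)) = 4/(-7 + 5*8) = 4/(-7 + 40) = 4/33 ≈ 0.12121)
-13*y + 6 = -13*4/33 + 6 = -52/33 + 6 = 146/33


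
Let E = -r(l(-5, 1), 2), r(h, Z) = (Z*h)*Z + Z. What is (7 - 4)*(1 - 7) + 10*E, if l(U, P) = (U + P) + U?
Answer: 322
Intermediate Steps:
l(U, P) = P + 2*U (l(U, P) = (P + U) + U = P + 2*U)
r(h, Z) = Z + h*Z² (r(h, Z) = h*Z² + Z = Z + h*Z²)
E = 34 (E = -2*(1 + 2*(1 + 2*(-5))) = -2*(1 + 2*(1 - 10)) = -2*(1 + 2*(-9)) = -2*(1 - 18) = -2*(-17) = -1*(-34) = 34)
(7 - 4)*(1 - 7) + 10*E = (7 - 4)*(1 - 7) + 10*34 = 3*(-6) + 340 = -18 + 340 = 322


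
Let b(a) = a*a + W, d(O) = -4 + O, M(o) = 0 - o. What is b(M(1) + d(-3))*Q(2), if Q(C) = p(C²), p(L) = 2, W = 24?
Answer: 176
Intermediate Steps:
M(o) = -o
b(a) = 24 + a² (b(a) = a*a + 24 = a² + 24 = 24 + a²)
Q(C) = 2
b(M(1) + d(-3))*Q(2) = (24 + (-1*1 + (-4 - 3))²)*2 = (24 + (-1 - 7)²)*2 = (24 + (-8)²)*2 = (24 + 64)*2 = 88*2 = 176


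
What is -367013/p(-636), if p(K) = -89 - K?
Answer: -367013/547 ≈ -670.96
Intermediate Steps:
-367013/p(-636) = -367013/(-89 - 1*(-636)) = -367013/(-89 + 636) = -367013/547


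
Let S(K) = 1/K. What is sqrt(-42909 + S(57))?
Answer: 2*I*sqrt(34852821)/57 ≈ 207.14*I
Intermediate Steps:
sqrt(-42909 + S(57)) = sqrt(-42909 + 1/57) = sqrt(-2445812/57) = 2*I*sqrt(34852821)/57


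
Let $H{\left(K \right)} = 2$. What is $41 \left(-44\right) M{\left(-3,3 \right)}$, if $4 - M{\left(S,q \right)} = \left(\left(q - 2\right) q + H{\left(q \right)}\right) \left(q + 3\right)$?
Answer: $46904$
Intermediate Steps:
$M{\left(S,q \right)} = 4 - \left(2 + q \left(-2 + q\right)\right) \left(3 + q\right)$ ($M{\left(S,q \right)} = 4 - \left(\left(q - 2\right) q + 2\right) \left(q + 3\right) = 4 - \left(\left(-2 + q\right) q + 2\right) \left(3 + q\right) = 4 - \left(q \left(-2 + q\right) + 2\right) \left(3 + q\right) = 4 - \left(2 + q \left(-2 + q\right)\right) \left(3 + q\right)$)
$41 \left(-44\right) M{\left(-3,3 \right)} = 41 \left(-44\right) \left(-2 - 3^{2} - 3^{3} + 4 \cdot 3\right) = - 1804 \left(-2 - 9 - 27 + 12\right) = \left(-1804\right) \left(-26\right) = 46904$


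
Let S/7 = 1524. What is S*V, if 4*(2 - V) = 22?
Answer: -37338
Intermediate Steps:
S = 10668 (S = 7*1524 = 10668)
V = -7/2 (V = 2 - ¼*22 = 2 - 11/2 = -7/2 ≈ -3.5000)
S*V = 10668*(-7/2) = -37338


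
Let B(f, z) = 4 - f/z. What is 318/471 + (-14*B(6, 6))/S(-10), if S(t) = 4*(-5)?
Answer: 4357/1570 ≈ 2.7752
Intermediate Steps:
B(f, z) = 4 - f/z
S(t) = -20
318/471 + (-14*B(6, 6))/S(-10) = 318/471 - 14*(4 - 1*6/6)/(-20) = 318*(1/471) - 14*(4 - 1*6*⅙)*(-1/20) = 106/157 - 14*(4 - 1)*(-1/20) = 106/157 - 14*3*(-1/20) = 106/157 - 42*(-1/20) = 106/157 + 21/10 = 4357/1570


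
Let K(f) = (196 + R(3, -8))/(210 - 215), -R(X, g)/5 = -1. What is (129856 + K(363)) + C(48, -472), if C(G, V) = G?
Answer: 649319/5 ≈ 1.2986e+5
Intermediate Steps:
R(X, g) = 5 (R(X, g) = -5*(-1) = 5)
K(f) = -201/5 (K(f) = (196 + 5)/(210 - 215) = 201/(-5) = 201*(-⅕) = -201/5)
(129856 + K(363)) + C(48, -472) = (129856 - 201/5) + 48 = 649079/5 + 48 = 649319/5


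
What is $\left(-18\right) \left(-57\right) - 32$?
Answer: $994$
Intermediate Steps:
$\left(-18\right) \left(-57\right) - 32 = 1026 - 32 = 994$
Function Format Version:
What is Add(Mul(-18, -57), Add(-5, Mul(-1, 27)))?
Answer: 994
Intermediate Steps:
Add(Mul(-18, -57), Add(-5, Mul(-1, 27))) = Add(1026, Add(-5, -27)) = Add(1026, -32) = 994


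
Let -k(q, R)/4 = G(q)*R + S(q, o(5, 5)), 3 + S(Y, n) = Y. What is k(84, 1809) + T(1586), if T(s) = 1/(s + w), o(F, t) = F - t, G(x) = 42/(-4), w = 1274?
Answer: 216370441/2860 ≈ 75654.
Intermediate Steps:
G(x) = -21/2 (G(x) = 42*(-¼) = -21/2)
T(s) = 1/(1274 + s) (T(s) = 1/(s + 1274) = 1/(1274 + s))
S(Y, n) = -3 + Y
k(q, R) = 12 - 4*q + 42*R (k(q, R) = -4*(-21*R/2 + (-3 + q)) = -4*(-3 + q - 21*R/2) = 12 - 4*q + 42*R)
k(84, 1809) + T(1586) = (12 - 4*84 + 42*1809) + 1/(1274 + 1586) = (12 - 336 + 75978) + 1/2860 = 75654 + 1/2860 = 216370441/2860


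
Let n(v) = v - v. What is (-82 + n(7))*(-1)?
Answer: 82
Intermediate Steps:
n(v) = 0
(-82 + n(7))*(-1) = (-82 + 0)*(-1) = -82*(-1) = 82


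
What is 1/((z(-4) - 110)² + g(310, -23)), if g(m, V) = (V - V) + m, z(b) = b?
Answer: 1/13306 ≈ 7.5154e-5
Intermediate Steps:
g(m, V) = m (g(m, V) = 0 + m = m)
1/((z(-4) - 110)² + g(310, -23)) = 1/((-4 - 110)² + 310) = 1/((-114)² + 310) = 1/(12996 + 310) = 1/13306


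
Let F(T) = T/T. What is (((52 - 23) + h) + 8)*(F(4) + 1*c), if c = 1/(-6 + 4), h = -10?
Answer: 27/2 ≈ 13.500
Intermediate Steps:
c = -½ (c = 1/(-2) = -½ ≈ -0.50000)
F(T) = 1
(((52 - 23) + h) + 8)*(F(4) + 1*c) = (((52 - 23) - 10) + 8)*(1 + 1*(-½)) = ((29 - 10) + 8)*(1 - ½) = (19 + 8)*(½) = 27*(½) = 27/2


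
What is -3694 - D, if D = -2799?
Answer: -895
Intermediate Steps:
-3694 - D = -3694 - 1*(-2799) = -3694 + 2799 = -895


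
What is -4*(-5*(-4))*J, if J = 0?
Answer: 0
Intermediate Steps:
-4*(-5*(-4))*J = -4*(-5*(-4))*0 = -80*0 = -4*0 = 0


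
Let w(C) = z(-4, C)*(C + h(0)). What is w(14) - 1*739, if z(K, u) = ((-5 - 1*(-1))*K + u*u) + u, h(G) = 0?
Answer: 2425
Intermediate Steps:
z(K, u) = u + u² - 4*K (z(K, u) = ((-5 + 1)*K + u²) + u = (-4*K + u²) + u = (u² - 4*K) + u = u + u² - 4*K)
w(C) = C*(16 + C + C²) (w(C) = (C + C² - 4*(-4))*(C + 0) = (C + C² + 16)*C = (16 + C + C²)*C = C*(16 + C + C²))
w(14) - 1*739 = 14*(16 + 14 + 14²) - 1*739 = 14*(16 + 14 + 196) - 739 = 14*226 - 739 = 3164 - 739 = 2425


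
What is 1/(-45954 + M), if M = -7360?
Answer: -1/53314 ≈ -1.8757e-5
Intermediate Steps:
1/(-45954 + M) = 1/(-45954 - 7360) = 1/(-53314) = -1/53314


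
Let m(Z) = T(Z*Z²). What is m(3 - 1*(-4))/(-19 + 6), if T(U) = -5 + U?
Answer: -26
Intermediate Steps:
m(Z) = -5 + Z³ (m(Z) = -5 + Z*Z² = -5 + Z³)
m(3 - 1*(-4))/(-19 + 6) = (-5 + (3 - 1*(-4))³)/(-19 + 6) = (-5 + (3 + 4)³)/(-13) = -(-5 + 7³)/13 = -(-5 + 343)/13 = -1/13*338 = -26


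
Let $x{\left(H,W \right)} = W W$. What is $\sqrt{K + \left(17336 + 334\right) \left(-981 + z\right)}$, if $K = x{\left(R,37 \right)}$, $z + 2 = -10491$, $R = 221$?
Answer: $i \sqrt{202744211} \approx 14239.0 i$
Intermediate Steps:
$z = -10493$ ($z = -2 - 10491 = -10493$)
$x{\left(H,W \right)} = W^{2}$
$K = 1369$ ($K = 37^{2} = 1369$)
$\sqrt{K + \left(17336 + 334\right) \left(-981 + z\right)} = \sqrt{1369 + \left(17336 + 334\right) \left(-981 - 10493\right)} = \sqrt{1369 + 17670 \left(-11474\right)} = \sqrt{1369 - 202745580} = \sqrt{-202744211} = i \sqrt{202744211}$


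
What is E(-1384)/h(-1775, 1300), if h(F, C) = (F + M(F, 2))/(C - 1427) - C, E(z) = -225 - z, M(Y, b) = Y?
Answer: -147193/161550 ≈ -0.91113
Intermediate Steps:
h(F, C) = -C + 2*F/(-1427 + C) (h(F, C) = (F + F)/(C - 1427) - C = (2*F)/(-1427 + C) - C = 2*F/(-1427 + C) - C = -C + 2*F/(-1427 + C))
E(-1384)/h(-1775, 1300) = (-225 - 1*(-1384))/(((-1*1300² + 2*(-1775) + 1427*1300)/(-1427 + 1300))) = (-225 + 1384)/(((-1*1690000 - 3550 + 1855100)/(-127))) = 1159/((-(-1690000 - 3550 + 1855100)/127)) = 1159/((-1/127*161550)) = 1159/(-161550/127) = 1159*(-127/161550) = -147193/161550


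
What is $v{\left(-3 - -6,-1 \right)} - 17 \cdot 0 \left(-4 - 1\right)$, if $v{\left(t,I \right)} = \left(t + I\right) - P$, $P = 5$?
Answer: $-3$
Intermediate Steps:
$v{\left(t,I \right)} = -5 + I + t$ ($v{\left(t,I \right)} = \left(t + I\right) - 5 = \left(I + t\right) - 5 = -5 + I + t$)
$v{\left(-3 - -6,-1 \right)} - 17 \cdot 0 \left(-4 - 1\right) = \left(-5 - 1 - -3\right) - 17 \cdot 0 \left(-4 - 1\right) = \left(-5 - 1 + \left(-3 + 6\right)\right) - 17 \cdot 0 \left(-5\right) = \left(-5 - 1 + 3\right) - 0 = -3 + 0 = -3$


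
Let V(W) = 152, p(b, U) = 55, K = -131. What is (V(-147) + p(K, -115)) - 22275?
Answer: -22068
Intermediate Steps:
(V(-147) + p(K, -115)) - 22275 = (152 + 55) - 22275 = 207 - 22275 = -22068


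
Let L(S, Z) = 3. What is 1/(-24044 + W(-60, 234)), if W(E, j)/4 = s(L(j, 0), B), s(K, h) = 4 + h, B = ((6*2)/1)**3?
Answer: -1/17116 ≈ -5.8425e-5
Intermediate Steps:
B = 1728 (B = (12*1)**3 = 12**3 = 1728)
W(E, j) = 6928 (W(E, j) = 4*(4 + 1728) = 4*1732 = 6928)
1/(-24044 + W(-60, 234)) = 1/(-24044 + 6928) = 1/(-17116) = -1/17116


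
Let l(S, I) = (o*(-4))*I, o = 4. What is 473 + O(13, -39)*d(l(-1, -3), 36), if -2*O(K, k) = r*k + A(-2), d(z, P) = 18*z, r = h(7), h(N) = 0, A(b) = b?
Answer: 1337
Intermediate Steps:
r = 0
l(S, I) = -16*I (l(S, I) = (4*(-4))*I = -16*I)
O(K, k) = 1 (O(K, k) = -(0*k - 2)/2 = -(0 - 2)/2 = -½*(-2) = 1)
473 + O(13, -39)*d(l(-1, -3), 36) = 473 + 1*(18*(-16*(-3))) = 473 + 1*(18*48) = 473 + 1*864 = 473 + 864 = 1337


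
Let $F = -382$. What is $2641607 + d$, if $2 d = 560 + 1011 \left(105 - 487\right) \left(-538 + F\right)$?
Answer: $180294807$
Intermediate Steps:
$d = 177653200$ ($d = \frac{560 + 1011 \left(105 - 487\right) \left(-538 - 382\right)}{2} = \frac{560 + 1011 \left(\left(-382\right) \left(-920\right)\right)}{2} = \frac{560 + 1011 \cdot 351440}{2} = \frac{560 + 355305840}{2} = \frac{1}{2} \cdot 355306400 = 177653200$)
$2641607 + d = 2641607 + 177653200 = 180294807$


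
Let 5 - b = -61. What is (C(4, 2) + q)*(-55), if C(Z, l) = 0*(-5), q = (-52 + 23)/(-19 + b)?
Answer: 1595/47 ≈ 33.936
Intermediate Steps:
b = 66 (b = 5 - 1*(-61) = 5 + 61 = 66)
q = -29/47 (q = (-52 + 23)/(-19 + 66) = -29/47 ≈ -0.61702)
C(Z, l) = 0
(C(4, 2) + q)*(-55) = (0 - 29/47)*(-55) = -29/47*(-55) = 1595/47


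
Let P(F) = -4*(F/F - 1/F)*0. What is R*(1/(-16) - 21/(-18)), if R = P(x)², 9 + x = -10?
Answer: 0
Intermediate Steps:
x = -19 (x = -9 - 10 = -19)
P(F) = 0 (P(F) = -4*(1 - 1/F)*0 = (-4 + 4/F)*0 = 0)
R = 0 (R = 0² = 0)
R*(1/(-16) - 21/(-18)) = 0*(1/(-16) - 21/(-18)) = 0*(1*(-1/16) - 21*(-1/18)) = 0*(-1/16 + 7/6) = 0*(53/48) = 0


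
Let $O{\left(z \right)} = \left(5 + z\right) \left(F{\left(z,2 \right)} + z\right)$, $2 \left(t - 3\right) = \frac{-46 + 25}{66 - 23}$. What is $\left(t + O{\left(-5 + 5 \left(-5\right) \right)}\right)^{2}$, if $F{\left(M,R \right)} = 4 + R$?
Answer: $\frac{2687074569}{7396} \approx 3.6331 \cdot 10^{5}$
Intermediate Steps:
$t = \frac{237}{86}$ ($t = 3 + \frac{\left(-46 + 25\right) \frac{1}{66 - 23}}{2} = 3 + \frac{\left(-21\right) \frac{1}{43}}{2} = 3 + \frac{1}{2} \left(- \frac{21}{43}\right) = 3 - \frac{21}{86} = \frac{237}{86} \approx 2.7558$)
$O{\left(z \right)} = \left(5 + z\right) \left(6 + z\right)$ ($O{\left(z \right)} = \left(5 + z\right) \left(\left(4 + 2\right) + z\right) = \left(5 + z\right) \left(6 + z\right)$)
$\left(t + O{\left(-5 + 5 \left(-5\right) \right)}\right)^{2} = \left(\frac{237}{86} + \left(30 + \left(-5 + 5 \left(-5\right)\right)^{2} + 11 \left(-5 + 5 \left(-5\right)\right)\right)\right)^{2} = \left(\frac{237}{86} + \left(30 + \left(-5 - 25\right)^{2} + 11 \left(-5 - 25\right)\right)\right)^{2} = \left(\frac{237}{86} + \left(30 + \left(-30\right)^{2} + 11 \left(-30\right)\right)\right)^{2} = \left(\frac{237}{86} + \left(30 + 900 - 330\right)\right)^{2} = \left(\frac{237}{86} + 600\right)^{2} = \left(\frac{51837}{86}\right)^{2} = \frac{2687074569}{7396}$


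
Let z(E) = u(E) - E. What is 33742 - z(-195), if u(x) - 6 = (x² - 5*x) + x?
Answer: -5264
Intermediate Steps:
u(x) = 6 + x² - 4*x (u(x) = 6 + ((x² - 5*x) + x) = 6 + (x² - 4*x) = 6 + x² - 4*x)
z(E) = 6 + E² - 5*E (z(E) = (6 + E² - 4*E) - E = 6 + E² - 5*E)
33742 - z(-195) = 33742 - (6 + (-195)² - 5*(-195)) = 33742 - (6 + 38025 + 975) = 33742 - 1*39006 = 33742 - 39006 = -5264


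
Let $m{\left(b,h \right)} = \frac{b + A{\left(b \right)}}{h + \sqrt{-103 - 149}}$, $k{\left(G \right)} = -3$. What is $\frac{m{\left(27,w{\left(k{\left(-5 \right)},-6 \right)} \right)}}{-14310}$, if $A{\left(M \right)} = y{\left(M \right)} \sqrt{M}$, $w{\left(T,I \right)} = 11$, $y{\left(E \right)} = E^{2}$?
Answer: $- \frac{11}{197690} - \frac{891 \sqrt{3}}{197690} + \frac{3 i \sqrt{7}}{98845} + \frac{243 i \sqrt{21}}{98845} \approx -0.0078621 + 0.011346 i$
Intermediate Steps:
$A{\left(M \right)} = M^{\frac{5}{2}}$ ($A{\left(M \right)} = M^{2} \sqrt{M} = M^{\frac{5}{2}}$)
$m{\left(b,h \right)} = \frac{b + b^{\frac{5}{2}}}{h + 6 i \sqrt{7}}$ ($m{\left(b,h \right)} = \frac{b + b^{\frac{5}{2}}}{h + \sqrt{-103 - 149}} = \frac{b + b^{\frac{5}{2}}}{h + \sqrt{-252}} = \frac{b + b^{\frac{5}{2}}}{h + 6 i \sqrt{7}}$)
$\frac{m{\left(27,w{\left(k{\left(-5 \right)},-6 \right)} \right)}}{-14310} = \frac{\frac{1}{11 + 6 i \sqrt{7}} \left(27 + 27^{\frac{5}{2}}\right)}{-14310} = \frac{27 + 2187 \sqrt{3}}{11 + 6 i \sqrt{7}} \left(- \frac{1}{14310}\right) = - \frac{27 + 2187 \sqrt{3}}{14310 \left(11 + 6 i \sqrt{7}\right)}$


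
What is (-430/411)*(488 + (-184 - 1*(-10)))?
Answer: -135020/411 ≈ -328.52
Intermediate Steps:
(-430/411)*(488 + (-184 - 1*(-10))) = (-430*1/411)*(488 + (-184 + 10)) = -430*(488 - 174)/411 = -430/411*314 = -135020/411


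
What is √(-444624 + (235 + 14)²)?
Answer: I*√382623 ≈ 618.57*I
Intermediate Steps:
√(-444624 + (235 + 14)²) = √(-444624 + 249²) = √(-444624 + 62001) = √(-382623) = I*√382623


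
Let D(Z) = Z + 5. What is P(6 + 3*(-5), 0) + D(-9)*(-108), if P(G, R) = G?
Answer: 423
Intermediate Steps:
D(Z) = 5 + Z
P(6 + 3*(-5), 0) + D(-9)*(-108) = (6 + 3*(-5)) + (5 - 9)*(-108) = (6 - 15) - 4*(-108) = -9 + 432 = 423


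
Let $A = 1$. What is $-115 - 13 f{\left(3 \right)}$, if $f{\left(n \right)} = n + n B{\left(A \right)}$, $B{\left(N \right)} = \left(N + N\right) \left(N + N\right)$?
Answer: $-310$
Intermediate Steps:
$B{\left(N \right)} = 4 N^{2}$ ($B{\left(N \right)} = 2 N 2 N = 4 N^{2}$)
$f{\left(n \right)} = 5 n$ ($f{\left(n \right)} = n + n 4 \cdot 1^{2} = n + n 4 \cdot 1 = n + n 4 = n + 4 n = 5 n$)
$-115 - 13 f{\left(3 \right)} = -115 - 13 \cdot 5 \cdot 3 = -115 - 195 = -310$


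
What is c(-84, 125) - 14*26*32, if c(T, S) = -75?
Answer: -11723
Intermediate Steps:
c(-84, 125) - 14*26*32 = -75 - 14*26*32 = -75 - 364*32 = -75 - 11648 = -11723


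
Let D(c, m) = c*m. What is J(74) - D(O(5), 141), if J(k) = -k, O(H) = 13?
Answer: -1907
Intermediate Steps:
J(74) - D(O(5), 141) = -1*74 - 13*141 = -74 - 1*1833 = -74 - 1833 = -1907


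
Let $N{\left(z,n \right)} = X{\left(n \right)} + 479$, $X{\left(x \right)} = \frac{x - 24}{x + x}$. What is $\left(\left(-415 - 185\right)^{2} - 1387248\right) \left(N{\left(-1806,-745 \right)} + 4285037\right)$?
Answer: $- \frac{3279704761253016}{745} \approx -4.4023 \cdot 10^{12}$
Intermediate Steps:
$X{\left(x \right)} = \frac{-24 + x}{2 x}$
$N{\left(z,n \right)} = 479 + \frac{-24 + n}{2 n}$ ($N{\left(z,n \right)} = \frac{-24 + n}{2 n} + 479 = 479 + \frac{-24 + n}{2 n}$)
$\left(\left(-415 - 185\right)^{2} - 1387248\right) \left(N{\left(-1806,-745 \right)} + 4285037\right) = \left(\left(-415 - 185\right)^{2} - 1387248\right) \left(\left(\frac{959}{2} - \frac{12}{-745}\right) + 4285037\right) = \left(\left(-600\right)^{2} - 1387248\right) \left(\left(\frac{959}{2} - - \frac{12}{745}\right) + 4285037\right) = \left(360000 - 1387248\right) \left(\left(\frac{959}{2} + \frac{12}{745}\right) + 4285037\right) = - 1027248 \left(\frac{714479}{1490} + 4285037\right) = \left(-1027248\right) \frac{6385419609}{1490} = - \frac{3279704761253016}{745}$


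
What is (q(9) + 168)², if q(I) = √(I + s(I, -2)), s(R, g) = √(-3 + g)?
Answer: (168 + √(9 + I*√5))² ≈ 29249.0 + 126.5*I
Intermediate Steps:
q(I) = √(I + I*√5) (q(I) = √(I + √(-3 - 2)) = √(I + √(-5)) = √(I + I*√5))
(q(9) + 168)² = (√(9 + I*√5) + 168)² = (168 + √(9 + I*√5))²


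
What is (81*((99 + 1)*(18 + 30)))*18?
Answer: 6998400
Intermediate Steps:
(81*((99 + 1)*(18 + 30)))*18 = (81*(100*48))*18 = (81*4800)*18 = 388800*18 = 6998400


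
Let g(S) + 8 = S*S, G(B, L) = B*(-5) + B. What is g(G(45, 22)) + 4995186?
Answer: 5027578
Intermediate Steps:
G(B, L) = -4*B (G(B, L) = -5*B + B = -4*B)
g(S) = -8 + S² (g(S) = -8 + S*S = -8 + S²)
g(G(45, 22)) + 4995186 = (-8 + (-4*45)²) + 4995186 = (-8 + (-180)²) + 4995186 = (-8 + 32400) + 4995186 = 32392 + 4995186 = 5027578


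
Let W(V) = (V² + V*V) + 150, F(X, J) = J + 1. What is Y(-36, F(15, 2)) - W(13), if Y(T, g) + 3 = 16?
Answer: -475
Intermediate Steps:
F(X, J) = 1 + J
Y(T, g) = 13 (Y(T, g) = -3 + 16 = 13)
W(V) = 150 + 2*V² (W(V) = (V² + V²) + 150 = 2*V² + 150 = 150 + 2*V²)
Y(-36, F(15, 2)) - W(13) = 13 - (150 + 2*13²) = 13 - (150 + 2*169) = 13 - (150 + 338) = 13 - 1*488 = 13 - 488 = -475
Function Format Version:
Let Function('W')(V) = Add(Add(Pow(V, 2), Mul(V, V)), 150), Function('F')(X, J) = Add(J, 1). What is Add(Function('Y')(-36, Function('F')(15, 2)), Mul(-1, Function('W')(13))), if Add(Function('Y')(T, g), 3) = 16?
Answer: -475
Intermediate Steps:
Function('F')(X, J) = Add(1, J)
Function('Y')(T, g) = 13 (Function('Y')(T, g) = Add(-3, 16) = 13)
Function('W')(V) = Add(150, Mul(2, Pow(V, 2))) (Function('W')(V) = Add(Add(Pow(V, 2), Pow(V, 2)), 150) = Add(Mul(2, Pow(V, 2)), 150) = Add(150, Mul(2, Pow(V, 2))))
Add(Function('Y')(-36, Function('F')(15, 2)), Mul(-1, Function('W')(13))) = Add(13, Mul(-1, Add(150, Mul(2, Pow(13, 2))))) = Add(13, Mul(-1, Add(150, Mul(2, 169)))) = Add(13, Mul(-1, Add(150, 338))) = Add(13, Mul(-1, 488)) = Add(13, -488) = -475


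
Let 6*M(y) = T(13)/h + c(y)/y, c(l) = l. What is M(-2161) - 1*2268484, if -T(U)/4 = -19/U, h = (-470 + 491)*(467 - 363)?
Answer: -96610189475/42588 ≈ -2.2685e+6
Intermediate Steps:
h = 2184 (h = 21*104 = 2184)
T(U) = 76/U (T(U) = -(-76)/U = 76/U)
M(y) = 7117/42588 (M(y) = ((76/13)/2184 + y/y)/6 = ((76*(1/13))*(1/2184) + 1)/6 = ((76/13)*(1/2184) + 1)/6 = (19/7098 + 1)/6 = (⅙)*(7117/7098) = 7117/42588)
M(-2161) - 1*2268484 = 7117/42588 - 1*2268484 = 7117/42588 - 2268484 = -96610189475/42588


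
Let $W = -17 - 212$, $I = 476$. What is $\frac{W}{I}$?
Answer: $- \frac{229}{476} \approx -0.48109$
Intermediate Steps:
$W = -229$ ($W = -17 - 212 = -229$)
$\frac{W}{I} = - \frac{229}{476}$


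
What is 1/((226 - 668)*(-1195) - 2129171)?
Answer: -1/1600981 ≈ -6.2462e-7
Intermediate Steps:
1/((226 - 668)*(-1195) - 2129171) = 1/(-442*(-1195) - 2129171) = 1/(528190 - 2129171) = 1/(-1600981) = -1/1600981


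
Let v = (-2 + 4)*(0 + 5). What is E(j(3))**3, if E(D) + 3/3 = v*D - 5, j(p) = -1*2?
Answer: -17576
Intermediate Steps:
j(p) = -2
v = 10 (v = 2*5 = 10)
E(D) = -6 + 10*D (E(D) = -1 + (10*D - 5) = -1 + (-5 + 10*D) = -6 + 10*D)
E(j(3))**3 = (-6 + 10*(-2))**3 = (-6 - 20)**3 = (-26)**3 = -17576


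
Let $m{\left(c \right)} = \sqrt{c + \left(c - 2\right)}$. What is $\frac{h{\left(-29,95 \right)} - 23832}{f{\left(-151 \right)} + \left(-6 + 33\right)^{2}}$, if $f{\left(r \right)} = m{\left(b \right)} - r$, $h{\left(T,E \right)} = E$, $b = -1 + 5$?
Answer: $- \frac{10444280}{387197} + \frac{23737 \sqrt{6}}{774394} \approx -26.899$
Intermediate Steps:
$b = 4$
$m{\left(c \right)} = \sqrt{-2 + 2 c}$ ($m{\left(c \right)} = \sqrt{c + \left(c - 2\right)} = \sqrt{c + \left(-2 + c\right)} = \sqrt{-2 + 2 c}$)
$f{\left(r \right)} = \sqrt{6} - r$ ($f{\left(r \right)} = \sqrt{-2 + 2 \cdot 4} - r = \sqrt{-2 + 8} - r = \sqrt{6} - r$)
$\frac{h{\left(-29,95 \right)} - 23832}{f{\left(-151 \right)} + \left(-6 + 33\right)^{2}} = \frac{95 - 23832}{\left(\sqrt{6} - -151\right) + \left(-6 + 33\right)^{2}} = - \frac{23737}{\left(\sqrt{6} + 151\right) + 27^{2}} = - \frac{23737}{\left(151 + \sqrt{6}\right) + 729} = - \frac{23737}{880 + \sqrt{6}}$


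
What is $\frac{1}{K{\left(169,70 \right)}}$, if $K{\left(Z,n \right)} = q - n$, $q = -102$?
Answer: $- \frac{1}{172} \approx -0.005814$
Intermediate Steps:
$K{\left(Z,n \right)} = -102 - n$
$\frac{1}{K{\left(169,70 \right)}} = \frac{1}{-102 - 70} = \frac{1}{-172} = - \frac{1}{172}$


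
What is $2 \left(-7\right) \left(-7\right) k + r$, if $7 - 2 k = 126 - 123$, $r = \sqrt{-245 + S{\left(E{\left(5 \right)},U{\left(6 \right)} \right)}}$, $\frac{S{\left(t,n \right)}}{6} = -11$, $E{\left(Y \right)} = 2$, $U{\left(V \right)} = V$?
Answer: $196 + i \sqrt{311} \approx 196.0 + 17.635 i$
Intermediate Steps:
$S{\left(t,n \right)} = -66$ ($S{\left(t,n \right)} = 6 \left(-11\right) = -66$)
$r = i \sqrt{311}$ ($r = \sqrt{-245 - 66} = \sqrt{-311} = i \sqrt{311} \approx 17.635 i$)
$k = 2$ ($k = \frac{7}{2} - \frac{126 - 123}{2} = \frac{7}{2} - \frac{3}{2} = 2$)
$2 \left(-7\right) \left(-7\right) k + r = 2 \left(-7\right) \left(-7\right) 2 + i \sqrt{311} = \left(-14\right) \left(-7\right) 2 + i \sqrt{311} = 98 \cdot 2 + i \sqrt{311} = 196 + i \sqrt{311}$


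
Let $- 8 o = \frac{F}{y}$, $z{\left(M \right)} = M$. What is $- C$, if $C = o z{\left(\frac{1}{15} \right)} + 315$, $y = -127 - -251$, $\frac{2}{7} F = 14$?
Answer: $- \frac{4687151}{14880} \approx -315.0$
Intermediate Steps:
$F = 49$ ($F = \frac{7}{2} \cdot 14 = 49$)
$y = 124$ ($y = -127 + 251 = 124$)
$o = - \frac{49}{992}$ ($o = - \frac{49 \cdot \frac{1}{124}}{8} = \left(- \frac{1}{8}\right) \frac{49}{124} = - \frac{49}{992} \approx -0.049395$)
$C = \frac{4687151}{14880}$ ($C = - \frac{49}{992 \cdot 15} + 315 = \left(- \frac{49}{992}\right) \frac{1}{15} + 315 = - \frac{49}{14880} + 315 = \frac{4687151}{14880} \approx 315.0$)
$- C = \left(-1\right) \frac{4687151}{14880} = - \frac{4687151}{14880}$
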